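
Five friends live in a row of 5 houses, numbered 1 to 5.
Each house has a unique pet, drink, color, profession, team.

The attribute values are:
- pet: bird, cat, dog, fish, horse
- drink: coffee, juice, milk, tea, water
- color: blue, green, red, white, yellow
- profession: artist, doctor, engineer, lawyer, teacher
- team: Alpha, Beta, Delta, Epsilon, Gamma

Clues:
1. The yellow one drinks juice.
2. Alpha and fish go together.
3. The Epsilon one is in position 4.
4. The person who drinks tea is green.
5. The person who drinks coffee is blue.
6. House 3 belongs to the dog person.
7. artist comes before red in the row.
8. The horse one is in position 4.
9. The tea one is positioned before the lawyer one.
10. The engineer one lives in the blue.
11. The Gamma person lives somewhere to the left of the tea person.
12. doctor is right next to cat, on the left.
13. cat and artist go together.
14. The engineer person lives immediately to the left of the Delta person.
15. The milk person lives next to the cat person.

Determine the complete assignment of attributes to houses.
Solution:

House | Pet | Drink | Color | Profession | Team
-----------------------------------------------
  1   | fish | milk | white | doctor | Alpha
  2   | cat | juice | yellow | artist | Gamma
  3   | dog | tea | green | teacher | Beta
  4   | horse | coffee | blue | engineer | Epsilon
  5   | bird | water | red | lawyer | Delta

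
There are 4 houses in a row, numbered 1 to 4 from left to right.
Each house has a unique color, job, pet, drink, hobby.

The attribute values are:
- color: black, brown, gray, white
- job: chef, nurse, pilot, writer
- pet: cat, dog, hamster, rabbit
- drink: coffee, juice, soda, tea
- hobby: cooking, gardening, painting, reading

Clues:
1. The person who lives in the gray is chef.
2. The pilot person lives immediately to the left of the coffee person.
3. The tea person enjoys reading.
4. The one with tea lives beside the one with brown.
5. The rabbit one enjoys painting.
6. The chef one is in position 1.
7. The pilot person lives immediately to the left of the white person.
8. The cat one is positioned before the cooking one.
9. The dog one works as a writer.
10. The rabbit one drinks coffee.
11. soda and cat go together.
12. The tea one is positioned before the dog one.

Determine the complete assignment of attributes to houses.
Solution:

House | Color | Job | Pet | Drink | Hobby
-----------------------------------------
  1   | gray | chef | hamster | tea | reading
  2   | brown | pilot | cat | soda | gardening
  3   | white | nurse | rabbit | coffee | painting
  4   | black | writer | dog | juice | cooking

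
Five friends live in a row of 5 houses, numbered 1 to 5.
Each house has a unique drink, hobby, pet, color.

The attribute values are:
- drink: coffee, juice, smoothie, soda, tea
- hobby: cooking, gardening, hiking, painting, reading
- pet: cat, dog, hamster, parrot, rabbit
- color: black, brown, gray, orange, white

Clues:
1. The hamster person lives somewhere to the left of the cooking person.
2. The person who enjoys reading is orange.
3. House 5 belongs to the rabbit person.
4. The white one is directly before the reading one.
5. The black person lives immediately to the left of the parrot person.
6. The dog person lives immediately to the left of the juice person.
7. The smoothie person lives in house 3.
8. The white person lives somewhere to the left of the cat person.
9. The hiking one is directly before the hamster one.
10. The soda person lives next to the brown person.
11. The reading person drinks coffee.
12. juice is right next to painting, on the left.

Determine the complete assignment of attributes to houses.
Solution:

House | Drink | Hobby | Pet | Color
-----------------------------------
  1   | soda | gardening | dog | black
  2   | juice | hiking | parrot | brown
  3   | smoothie | painting | hamster | white
  4   | coffee | reading | cat | orange
  5   | tea | cooking | rabbit | gray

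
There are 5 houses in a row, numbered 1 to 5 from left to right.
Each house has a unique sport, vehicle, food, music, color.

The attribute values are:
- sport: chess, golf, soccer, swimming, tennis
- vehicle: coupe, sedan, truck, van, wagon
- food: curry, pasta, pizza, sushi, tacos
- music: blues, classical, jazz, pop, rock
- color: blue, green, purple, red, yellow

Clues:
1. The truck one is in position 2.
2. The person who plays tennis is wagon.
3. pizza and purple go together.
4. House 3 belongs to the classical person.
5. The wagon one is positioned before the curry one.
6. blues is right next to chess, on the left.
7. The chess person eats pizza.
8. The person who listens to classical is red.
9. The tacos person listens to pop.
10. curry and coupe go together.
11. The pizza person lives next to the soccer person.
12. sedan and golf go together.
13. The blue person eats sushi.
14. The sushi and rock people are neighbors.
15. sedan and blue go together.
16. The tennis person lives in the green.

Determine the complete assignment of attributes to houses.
Solution:

House | Sport | Vehicle | Food | Music | Color
----------------------------------------------
  1   | golf | sedan | sushi | blues | blue
  2   | chess | truck | pizza | rock | purple
  3   | soccer | van | pasta | classical | red
  4   | tennis | wagon | tacos | pop | green
  5   | swimming | coupe | curry | jazz | yellow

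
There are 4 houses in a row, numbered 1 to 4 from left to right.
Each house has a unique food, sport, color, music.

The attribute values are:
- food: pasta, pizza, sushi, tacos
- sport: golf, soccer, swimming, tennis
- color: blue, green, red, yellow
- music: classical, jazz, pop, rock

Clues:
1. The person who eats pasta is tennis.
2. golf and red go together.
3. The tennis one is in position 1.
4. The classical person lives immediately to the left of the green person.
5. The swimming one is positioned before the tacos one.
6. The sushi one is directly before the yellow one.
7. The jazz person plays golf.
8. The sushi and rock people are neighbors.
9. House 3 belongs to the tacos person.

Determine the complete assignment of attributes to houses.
Solution:

House | Food | Sport | Color | Music
------------------------------------
  1   | pasta | tennis | blue | classical
  2   | sushi | swimming | green | pop
  3   | tacos | soccer | yellow | rock
  4   | pizza | golf | red | jazz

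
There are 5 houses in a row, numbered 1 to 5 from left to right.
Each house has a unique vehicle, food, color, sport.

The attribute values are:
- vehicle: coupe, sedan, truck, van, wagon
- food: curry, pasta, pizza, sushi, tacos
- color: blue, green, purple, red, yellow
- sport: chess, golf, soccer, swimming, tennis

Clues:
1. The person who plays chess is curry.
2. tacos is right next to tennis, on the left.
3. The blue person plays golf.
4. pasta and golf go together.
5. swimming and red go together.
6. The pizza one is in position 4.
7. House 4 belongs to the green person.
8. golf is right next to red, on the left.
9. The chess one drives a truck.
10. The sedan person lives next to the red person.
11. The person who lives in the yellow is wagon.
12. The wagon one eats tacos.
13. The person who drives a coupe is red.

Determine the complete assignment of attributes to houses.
Solution:

House | Vehicle | Food | Color | Sport
--------------------------------------
  1   | sedan | pasta | blue | golf
  2   | coupe | sushi | red | swimming
  3   | wagon | tacos | yellow | soccer
  4   | van | pizza | green | tennis
  5   | truck | curry | purple | chess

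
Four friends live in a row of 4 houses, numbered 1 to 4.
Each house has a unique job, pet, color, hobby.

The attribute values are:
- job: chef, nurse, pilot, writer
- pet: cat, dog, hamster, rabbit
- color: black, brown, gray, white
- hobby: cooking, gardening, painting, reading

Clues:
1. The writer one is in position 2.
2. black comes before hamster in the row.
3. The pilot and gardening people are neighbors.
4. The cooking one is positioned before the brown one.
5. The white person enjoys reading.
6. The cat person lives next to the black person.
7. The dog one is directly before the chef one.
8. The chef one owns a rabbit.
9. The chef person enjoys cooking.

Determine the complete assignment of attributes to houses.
Solution:

House | Job | Pet | Color | Hobby
---------------------------------
  1   | pilot | cat | white | reading
  2   | writer | dog | black | gardening
  3   | chef | rabbit | gray | cooking
  4   | nurse | hamster | brown | painting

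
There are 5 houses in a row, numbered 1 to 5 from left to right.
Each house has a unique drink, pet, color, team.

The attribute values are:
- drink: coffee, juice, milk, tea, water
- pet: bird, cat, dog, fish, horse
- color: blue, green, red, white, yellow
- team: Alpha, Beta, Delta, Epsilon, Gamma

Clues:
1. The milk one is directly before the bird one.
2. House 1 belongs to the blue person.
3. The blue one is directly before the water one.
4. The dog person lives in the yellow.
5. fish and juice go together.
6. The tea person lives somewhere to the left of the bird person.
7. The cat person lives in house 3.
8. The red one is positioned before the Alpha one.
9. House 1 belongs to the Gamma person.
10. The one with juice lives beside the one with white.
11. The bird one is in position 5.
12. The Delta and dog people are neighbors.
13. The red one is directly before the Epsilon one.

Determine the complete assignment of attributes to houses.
Solution:

House | Drink | Pet | Color | Team
----------------------------------
  1   | juice | fish | blue | Gamma
  2   | water | horse | white | Beta
  3   | tea | cat | red | Delta
  4   | milk | dog | yellow | Epsilon
  5   | coffee | bird | green | Alpha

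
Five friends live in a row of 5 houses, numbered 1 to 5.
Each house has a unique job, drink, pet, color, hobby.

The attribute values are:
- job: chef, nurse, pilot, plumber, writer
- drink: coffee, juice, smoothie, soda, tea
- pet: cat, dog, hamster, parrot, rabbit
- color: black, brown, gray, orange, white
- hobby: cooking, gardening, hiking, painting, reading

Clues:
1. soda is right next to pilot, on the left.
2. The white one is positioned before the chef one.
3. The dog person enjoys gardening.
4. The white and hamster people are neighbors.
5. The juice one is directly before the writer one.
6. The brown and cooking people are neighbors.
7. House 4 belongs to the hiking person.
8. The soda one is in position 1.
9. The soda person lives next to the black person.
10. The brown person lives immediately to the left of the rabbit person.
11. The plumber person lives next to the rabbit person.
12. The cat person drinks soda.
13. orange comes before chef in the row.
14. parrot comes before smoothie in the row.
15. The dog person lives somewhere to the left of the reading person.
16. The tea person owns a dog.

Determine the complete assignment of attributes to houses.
Solution:

House | Job | Drink | Pet | Color | Hobby
-----------------------------------------
  1   | plumber | soda | cat | brown | painting
  2   | pilot | juice | rabbit | black | cooking
  3   | writer | tea | dog | orange | gardening
  4   | nurse | coffee | parrot | white | hiking
  5   | chef | smoothie | hamster | gray | reading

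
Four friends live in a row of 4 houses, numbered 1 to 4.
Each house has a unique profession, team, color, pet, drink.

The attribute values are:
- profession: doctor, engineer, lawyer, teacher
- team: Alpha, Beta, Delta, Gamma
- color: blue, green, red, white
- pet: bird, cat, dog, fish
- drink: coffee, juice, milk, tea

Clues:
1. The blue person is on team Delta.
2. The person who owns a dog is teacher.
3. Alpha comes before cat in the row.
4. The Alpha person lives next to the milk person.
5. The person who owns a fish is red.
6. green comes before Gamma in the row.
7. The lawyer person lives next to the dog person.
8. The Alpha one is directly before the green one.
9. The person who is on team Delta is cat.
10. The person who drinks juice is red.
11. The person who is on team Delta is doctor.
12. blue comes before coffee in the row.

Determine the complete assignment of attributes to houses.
Solution:

House | Profession | Team | Color | Pet | Drink
-----------------------------------------------
  1   | lawyer | Alpha | red | fish | juice
  2   | teacher | Beta | green | dog | milk
  3   | doctor | Delta | blue | cat | tea
  4   | engineer | Gamma | white | bird | coffee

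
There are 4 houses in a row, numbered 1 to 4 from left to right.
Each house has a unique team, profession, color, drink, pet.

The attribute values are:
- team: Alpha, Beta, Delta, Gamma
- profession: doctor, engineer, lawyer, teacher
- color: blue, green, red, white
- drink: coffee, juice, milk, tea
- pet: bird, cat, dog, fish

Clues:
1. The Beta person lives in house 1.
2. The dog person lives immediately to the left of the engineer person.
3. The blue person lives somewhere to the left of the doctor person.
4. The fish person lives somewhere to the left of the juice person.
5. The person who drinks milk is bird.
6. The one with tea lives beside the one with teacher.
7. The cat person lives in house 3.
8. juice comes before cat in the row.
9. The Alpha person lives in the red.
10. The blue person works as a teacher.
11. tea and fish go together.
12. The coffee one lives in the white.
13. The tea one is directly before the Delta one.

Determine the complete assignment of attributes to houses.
Solution:

House | Team | Profession | Color | Drink | Pet
-----------------------------------------------
  1   | Beta | lawyer | green | tea | fish
  2   | Delta | teacher | blue | juice | dog
  3   | Gamma | engineer | white | coffee | cat
  4   | Alpha | doctor | red | milk | bird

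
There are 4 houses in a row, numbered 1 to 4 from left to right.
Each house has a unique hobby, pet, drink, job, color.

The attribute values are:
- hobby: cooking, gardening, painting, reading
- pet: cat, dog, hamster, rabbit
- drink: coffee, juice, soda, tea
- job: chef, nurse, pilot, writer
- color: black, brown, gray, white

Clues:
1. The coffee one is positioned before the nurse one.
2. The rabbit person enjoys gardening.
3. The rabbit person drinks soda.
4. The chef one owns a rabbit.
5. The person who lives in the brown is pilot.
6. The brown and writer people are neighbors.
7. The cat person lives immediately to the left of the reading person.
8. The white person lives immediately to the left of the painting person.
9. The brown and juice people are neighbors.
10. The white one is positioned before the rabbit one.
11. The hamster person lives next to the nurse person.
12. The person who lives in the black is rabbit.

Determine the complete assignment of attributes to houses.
Solution:

House | Hobby | Pet | Drink | Job | Color
-----------------------------------------
  1   | cooking | cat | coffee | pilot | brown
  2   | reading | hamster | juice | writer | white
  3   | painting | dog | tea | nurse | gray
  4   | gardening | rabbit | soda | chef | black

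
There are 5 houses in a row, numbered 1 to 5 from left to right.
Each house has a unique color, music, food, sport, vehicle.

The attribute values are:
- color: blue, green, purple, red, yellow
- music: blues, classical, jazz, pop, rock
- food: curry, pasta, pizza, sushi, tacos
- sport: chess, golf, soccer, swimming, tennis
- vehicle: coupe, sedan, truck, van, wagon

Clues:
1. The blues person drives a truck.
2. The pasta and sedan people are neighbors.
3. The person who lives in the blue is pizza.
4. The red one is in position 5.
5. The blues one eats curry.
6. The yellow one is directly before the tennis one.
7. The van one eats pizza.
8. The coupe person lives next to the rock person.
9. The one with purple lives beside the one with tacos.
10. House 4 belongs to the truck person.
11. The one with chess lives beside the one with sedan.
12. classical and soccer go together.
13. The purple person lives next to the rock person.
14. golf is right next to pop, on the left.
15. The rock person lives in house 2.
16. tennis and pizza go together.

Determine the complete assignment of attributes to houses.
Solution:

House | Color | Music | Food | Sport | Vehicle
----------------------------------------------
  1   | purple | jazz | pasta | chess | coupe
  2   | yellow | rock | tacos | golf | sedan
  3   | blue | pop | pizza | tennis | van
  4   | green | blues | curry | swimming | truck
  5   | red | classical | sushi | soccer | wagon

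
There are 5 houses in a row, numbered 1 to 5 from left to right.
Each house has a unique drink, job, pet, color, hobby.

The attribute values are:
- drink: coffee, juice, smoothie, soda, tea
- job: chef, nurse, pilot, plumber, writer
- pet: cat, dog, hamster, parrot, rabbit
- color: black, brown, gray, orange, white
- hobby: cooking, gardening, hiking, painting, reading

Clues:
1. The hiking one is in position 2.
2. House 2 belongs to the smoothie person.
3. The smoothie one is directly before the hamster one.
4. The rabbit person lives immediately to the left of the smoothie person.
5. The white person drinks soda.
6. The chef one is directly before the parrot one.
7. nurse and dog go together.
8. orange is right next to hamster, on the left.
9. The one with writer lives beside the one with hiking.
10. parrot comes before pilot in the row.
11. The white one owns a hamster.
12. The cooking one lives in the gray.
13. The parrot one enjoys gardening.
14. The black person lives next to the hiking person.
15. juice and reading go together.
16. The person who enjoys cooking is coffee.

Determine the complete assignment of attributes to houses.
Solution:

House | Drink | Job | Pet | Color | Hobby
-----------------------------------------
  1   | juice | writer | rabbit | black | reading
  2   | smoothie | nurse | dog | orange | hiking
  3   | soda | chef | hamster | white | painting
  4   | tea | plumber | parrot | brown | gardening
  5   | coffee | pilot | cat | gray | cooking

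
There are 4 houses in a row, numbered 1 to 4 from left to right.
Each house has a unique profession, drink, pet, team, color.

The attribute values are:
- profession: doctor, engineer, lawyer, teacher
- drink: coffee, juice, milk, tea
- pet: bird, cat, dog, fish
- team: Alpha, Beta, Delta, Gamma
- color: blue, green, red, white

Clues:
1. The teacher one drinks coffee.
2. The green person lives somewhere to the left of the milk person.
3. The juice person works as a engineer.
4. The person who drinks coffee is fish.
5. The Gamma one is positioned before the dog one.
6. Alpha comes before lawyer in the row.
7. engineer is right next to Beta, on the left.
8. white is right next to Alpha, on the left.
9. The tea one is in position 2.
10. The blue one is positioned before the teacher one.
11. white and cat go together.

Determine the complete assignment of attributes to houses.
Solution:

House | Profession | Drink | Pet | Team | Color
-----------------------------------------------
  1   | engineer | juice | bird | Gamma | blue
  2   | doctor | tea | cat | Beta | white
  3   | teacher | coffee | fish | Alpha | green
  4   | lawyer | milk | dog | Delta | red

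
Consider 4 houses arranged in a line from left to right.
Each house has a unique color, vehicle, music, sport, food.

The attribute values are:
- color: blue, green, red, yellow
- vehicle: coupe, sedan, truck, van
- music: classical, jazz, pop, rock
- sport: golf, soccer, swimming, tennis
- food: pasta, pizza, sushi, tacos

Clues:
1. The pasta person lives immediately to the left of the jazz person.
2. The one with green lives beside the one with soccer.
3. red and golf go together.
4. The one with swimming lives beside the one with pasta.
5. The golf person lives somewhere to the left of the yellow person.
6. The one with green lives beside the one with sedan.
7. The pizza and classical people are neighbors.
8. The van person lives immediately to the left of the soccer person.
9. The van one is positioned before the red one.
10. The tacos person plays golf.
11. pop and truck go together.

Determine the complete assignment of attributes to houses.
Solution:

House | Color | Vehicle | Music | Sport | Food
----------------------------------------------
  1   | green | van | rock | swimming | pizza
  2   | blue | sedan | classical | soccer | pasta
  3   | red | coupe | jazz | golf | tacos
  4   | yellow | truck | pop | tennis | sushi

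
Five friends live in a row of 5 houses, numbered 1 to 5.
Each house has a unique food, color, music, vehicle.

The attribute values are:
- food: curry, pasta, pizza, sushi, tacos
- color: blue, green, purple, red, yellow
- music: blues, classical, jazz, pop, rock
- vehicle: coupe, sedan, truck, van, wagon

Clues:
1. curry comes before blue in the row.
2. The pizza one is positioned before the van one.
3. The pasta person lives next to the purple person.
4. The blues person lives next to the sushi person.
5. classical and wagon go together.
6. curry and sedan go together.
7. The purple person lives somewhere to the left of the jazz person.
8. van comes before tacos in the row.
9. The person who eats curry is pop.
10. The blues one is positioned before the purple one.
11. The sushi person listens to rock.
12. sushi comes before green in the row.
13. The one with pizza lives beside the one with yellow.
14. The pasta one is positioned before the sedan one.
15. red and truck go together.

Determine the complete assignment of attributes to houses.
Solution:

House | Food | Color | Music | Vehicle
--------------------------------------
  1   | pizza | red | blues | truck
  2   | sushi | yellow | rock | van
  3   | pasta | green | classical | wagon
  4   | curry | purple | pop | sedan
  5   | tacos | blue | jazz | coupe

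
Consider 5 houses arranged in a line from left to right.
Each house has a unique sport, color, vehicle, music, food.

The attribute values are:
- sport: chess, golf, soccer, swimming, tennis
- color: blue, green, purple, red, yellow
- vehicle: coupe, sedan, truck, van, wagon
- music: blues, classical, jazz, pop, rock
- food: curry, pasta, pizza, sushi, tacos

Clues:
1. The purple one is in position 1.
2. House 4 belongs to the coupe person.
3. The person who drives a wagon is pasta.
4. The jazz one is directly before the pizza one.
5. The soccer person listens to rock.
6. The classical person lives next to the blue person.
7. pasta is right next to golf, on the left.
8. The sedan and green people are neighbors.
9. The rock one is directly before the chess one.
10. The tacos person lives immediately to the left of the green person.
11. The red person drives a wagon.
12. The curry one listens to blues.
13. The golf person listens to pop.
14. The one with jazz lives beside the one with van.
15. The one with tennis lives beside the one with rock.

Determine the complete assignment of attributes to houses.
Solution:

House | Sport | Color | Vehicle | Music | Food
----------------------------------------------
  1   | tennis | purple | sedan | jazz | tacos
  2   | soccer | green | van | rock | pizza
  3   | chess | red | wagon | classical | pasta
  4   | golf | blue | coupe | pop | sushi
  5   | swimming | yellow | truck | blues | curry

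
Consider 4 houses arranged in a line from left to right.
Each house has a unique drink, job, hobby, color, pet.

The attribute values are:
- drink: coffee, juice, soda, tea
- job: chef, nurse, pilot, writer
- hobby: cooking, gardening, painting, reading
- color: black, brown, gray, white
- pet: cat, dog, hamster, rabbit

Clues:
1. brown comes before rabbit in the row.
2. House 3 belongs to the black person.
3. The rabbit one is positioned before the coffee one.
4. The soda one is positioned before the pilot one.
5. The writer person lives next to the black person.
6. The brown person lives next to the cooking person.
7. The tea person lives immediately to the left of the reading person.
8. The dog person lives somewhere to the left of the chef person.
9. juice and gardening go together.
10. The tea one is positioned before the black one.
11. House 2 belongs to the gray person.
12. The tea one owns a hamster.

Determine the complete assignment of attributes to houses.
Solution:

House | Drink | Job | Hobby | Color | Pet
-----------------------------------------
  1   | juice | nurse | gardening | brown | dog
  2   | tea | writer | cooking | gray | hamster
  3   | soda | chef | reading | black | rabbit
  4   | coffee | pilot | painting | white | cat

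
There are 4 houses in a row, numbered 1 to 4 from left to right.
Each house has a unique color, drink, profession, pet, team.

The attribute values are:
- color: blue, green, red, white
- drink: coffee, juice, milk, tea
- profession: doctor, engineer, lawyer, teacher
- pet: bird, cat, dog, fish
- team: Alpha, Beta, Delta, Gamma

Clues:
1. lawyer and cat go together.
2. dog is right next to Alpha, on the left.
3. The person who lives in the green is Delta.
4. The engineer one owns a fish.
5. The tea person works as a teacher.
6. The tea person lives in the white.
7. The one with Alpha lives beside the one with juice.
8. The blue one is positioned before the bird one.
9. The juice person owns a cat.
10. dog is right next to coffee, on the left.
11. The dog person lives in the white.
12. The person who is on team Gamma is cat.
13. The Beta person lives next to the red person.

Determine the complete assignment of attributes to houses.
Solution:

House | Color | Drink | Profession | Pet | Team
-----------------------------------------------
  1   | white | tea | teacher | dog | Beta
  2   | red | coffee | engineer | fish | Alpha
  3   | blue | juice | lawyer | cat | Gamma
  4   | green | milk | doctor | bird | Delta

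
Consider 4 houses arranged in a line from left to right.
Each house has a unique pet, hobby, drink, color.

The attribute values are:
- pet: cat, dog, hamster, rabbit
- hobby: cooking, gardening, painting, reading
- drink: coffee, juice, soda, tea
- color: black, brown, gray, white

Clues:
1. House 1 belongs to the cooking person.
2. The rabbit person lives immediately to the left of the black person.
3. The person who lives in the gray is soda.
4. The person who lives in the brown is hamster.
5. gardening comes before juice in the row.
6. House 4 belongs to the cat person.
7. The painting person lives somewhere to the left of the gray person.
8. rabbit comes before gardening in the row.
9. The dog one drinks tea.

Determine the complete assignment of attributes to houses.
Solution:

House | Pet | Hobby | Drink | Color
-----------------------------------
  1   | rabbit | cooking | coffee | white
  2   | dog | gardening | tea | black
  3   | hamster | painting | juice | brown
  4   | cat | reading | soda | gray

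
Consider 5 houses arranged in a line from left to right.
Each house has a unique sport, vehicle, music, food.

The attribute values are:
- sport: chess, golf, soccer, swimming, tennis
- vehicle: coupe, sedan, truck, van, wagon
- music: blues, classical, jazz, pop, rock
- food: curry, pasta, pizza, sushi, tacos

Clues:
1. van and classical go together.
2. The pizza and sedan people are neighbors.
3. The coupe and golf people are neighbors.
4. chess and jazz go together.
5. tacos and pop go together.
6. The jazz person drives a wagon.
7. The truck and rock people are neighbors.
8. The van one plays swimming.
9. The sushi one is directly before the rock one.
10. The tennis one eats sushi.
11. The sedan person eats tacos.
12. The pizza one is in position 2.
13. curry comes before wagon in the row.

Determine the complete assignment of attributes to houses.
Solution:

House | Sport | Vehicle | Music | Food
--------------------------------------
  1   | tennis | truck | blues | sushi
  2   | soccer | coupe | rock | pizza
  3   | golf | sedan | pop | tacos
  4   | swimming | van | classical | curry
  5   | chess | wagon | jazz | pasta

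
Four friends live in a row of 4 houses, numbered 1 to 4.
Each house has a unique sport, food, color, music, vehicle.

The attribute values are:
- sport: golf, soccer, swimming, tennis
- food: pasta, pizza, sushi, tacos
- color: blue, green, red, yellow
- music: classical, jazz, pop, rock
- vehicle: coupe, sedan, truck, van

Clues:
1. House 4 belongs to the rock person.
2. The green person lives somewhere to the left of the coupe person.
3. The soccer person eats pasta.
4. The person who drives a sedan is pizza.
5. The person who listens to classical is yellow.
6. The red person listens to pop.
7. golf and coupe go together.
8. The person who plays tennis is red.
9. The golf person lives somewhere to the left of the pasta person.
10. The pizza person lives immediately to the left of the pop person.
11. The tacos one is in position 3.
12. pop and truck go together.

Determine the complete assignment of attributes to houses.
Solution:

House | Sport | Food | Color | Music | Vehicle
----------------------------------------------
  1   | swimming | pizza | green | jazz | sedan
  2   | tennis | sushi | red | pop | truck
  3   | golf | tacos | yellow | classical | coupe
  4   | soccer | pasta | blue | rock | van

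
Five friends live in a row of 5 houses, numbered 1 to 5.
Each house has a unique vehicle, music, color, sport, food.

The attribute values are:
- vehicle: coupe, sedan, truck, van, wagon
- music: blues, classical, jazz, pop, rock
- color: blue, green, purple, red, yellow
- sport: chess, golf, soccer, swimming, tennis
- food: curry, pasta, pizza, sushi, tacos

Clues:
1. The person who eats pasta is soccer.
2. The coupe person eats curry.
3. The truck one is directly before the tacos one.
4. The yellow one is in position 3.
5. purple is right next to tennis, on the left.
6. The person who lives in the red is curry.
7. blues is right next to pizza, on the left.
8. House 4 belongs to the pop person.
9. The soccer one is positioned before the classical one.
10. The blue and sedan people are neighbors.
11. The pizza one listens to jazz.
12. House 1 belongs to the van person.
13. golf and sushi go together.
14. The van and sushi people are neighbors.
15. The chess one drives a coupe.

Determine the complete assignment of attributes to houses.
Solution:

House | Vehicle | Music | Color | Sport | Food
----------------------------------------------
  1   | van | rock | blue | soccer | pasta
  2   | sedan | blues | purple | golf | sushi
  3   | truck | jazz | yellow | tennis | pizza
  4   | wagon | pop | green | swimming | tacos
  5   | coupe | classical | red | chess | curry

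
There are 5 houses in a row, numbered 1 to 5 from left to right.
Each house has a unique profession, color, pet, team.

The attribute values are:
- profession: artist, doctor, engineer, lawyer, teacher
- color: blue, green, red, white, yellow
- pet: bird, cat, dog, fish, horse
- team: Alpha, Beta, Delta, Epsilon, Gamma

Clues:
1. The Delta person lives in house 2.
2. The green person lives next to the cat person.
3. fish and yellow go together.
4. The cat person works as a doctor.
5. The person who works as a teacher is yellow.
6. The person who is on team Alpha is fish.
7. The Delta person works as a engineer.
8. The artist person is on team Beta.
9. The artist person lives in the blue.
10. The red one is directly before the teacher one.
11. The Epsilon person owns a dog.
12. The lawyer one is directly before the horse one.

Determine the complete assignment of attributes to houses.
Solution:

House | Profession | Color | Pet | Team
---------------------------------------
  1   | lawyer | white | dog | Epsilon
  2   | engineer | green | horse | Delta
  3   | doctor | red | cat | Gamma
  4   | teacher | yellow | fish | Alpha
  5   | artist | blue | bird | Beta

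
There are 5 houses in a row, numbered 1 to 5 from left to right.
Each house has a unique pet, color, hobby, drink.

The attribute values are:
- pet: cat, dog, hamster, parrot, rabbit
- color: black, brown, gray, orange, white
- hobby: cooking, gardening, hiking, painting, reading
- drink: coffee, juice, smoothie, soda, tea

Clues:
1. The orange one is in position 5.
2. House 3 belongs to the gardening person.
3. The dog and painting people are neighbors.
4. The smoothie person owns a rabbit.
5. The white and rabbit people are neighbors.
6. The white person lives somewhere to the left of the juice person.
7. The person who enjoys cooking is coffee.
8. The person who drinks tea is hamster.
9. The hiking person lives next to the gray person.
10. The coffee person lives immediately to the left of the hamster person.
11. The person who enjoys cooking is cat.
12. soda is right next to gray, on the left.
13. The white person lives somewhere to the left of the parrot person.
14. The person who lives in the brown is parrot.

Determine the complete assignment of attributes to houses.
Solution:

House | Pet | Color | Hobby | Drink
-----------------------------------
  1   | dog | white | hiking | soda
  2   | rabbit | gray | painting | smoothie
  3   | parrot | brown | gardening | juice
  4   | cat | black | cooking | coffee
  5   | hamster | orange | reading | tea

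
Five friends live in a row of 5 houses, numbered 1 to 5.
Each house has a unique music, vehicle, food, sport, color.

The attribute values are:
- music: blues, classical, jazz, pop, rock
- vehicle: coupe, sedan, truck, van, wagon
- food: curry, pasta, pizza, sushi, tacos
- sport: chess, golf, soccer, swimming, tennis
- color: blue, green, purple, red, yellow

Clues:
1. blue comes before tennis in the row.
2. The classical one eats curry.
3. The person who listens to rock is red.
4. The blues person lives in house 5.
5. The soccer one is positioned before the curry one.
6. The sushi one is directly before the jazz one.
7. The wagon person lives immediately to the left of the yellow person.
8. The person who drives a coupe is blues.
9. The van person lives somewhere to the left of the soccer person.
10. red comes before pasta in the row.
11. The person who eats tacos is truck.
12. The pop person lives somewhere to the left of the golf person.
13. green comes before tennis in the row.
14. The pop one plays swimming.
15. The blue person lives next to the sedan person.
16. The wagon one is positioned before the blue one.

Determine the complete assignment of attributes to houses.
Solution:

House | Music | Vehicle | Food | Sport | Color
----------------------------------------------
  1   | rock | wagon | pizza | chess | red
  2   | pop | van | sushi | swimming | yellow
  3   | jazz | truck | tacos | soccer | blue
  4   | classical | sedan | curry | golf | green
  5   | blues | coupe | pasta | tennis | purple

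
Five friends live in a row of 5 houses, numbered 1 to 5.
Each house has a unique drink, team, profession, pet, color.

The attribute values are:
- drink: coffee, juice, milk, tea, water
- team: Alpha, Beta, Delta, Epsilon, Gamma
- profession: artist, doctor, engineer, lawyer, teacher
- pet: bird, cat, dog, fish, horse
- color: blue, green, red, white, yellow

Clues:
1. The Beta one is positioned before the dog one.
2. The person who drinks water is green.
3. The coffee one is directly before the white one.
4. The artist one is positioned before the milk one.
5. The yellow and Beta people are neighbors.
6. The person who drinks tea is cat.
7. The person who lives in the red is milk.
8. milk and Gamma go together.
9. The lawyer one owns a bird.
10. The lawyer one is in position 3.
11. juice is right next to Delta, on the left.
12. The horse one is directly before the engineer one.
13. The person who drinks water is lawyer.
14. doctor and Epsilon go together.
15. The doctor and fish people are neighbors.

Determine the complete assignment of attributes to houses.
Solution:

House | Drink | Team | Profession | Pet | Color
-----------------------------------------------
  1   | coffee | Epsilon | doctor | horse | yellow
  2   | juice | Beta | engineer | fish | white
  3   | water | Delta | lawyer | bird | green
  4   | tea | Alpha | artist | cat | blue
  5   | milk | Gamma | teacher | dog | red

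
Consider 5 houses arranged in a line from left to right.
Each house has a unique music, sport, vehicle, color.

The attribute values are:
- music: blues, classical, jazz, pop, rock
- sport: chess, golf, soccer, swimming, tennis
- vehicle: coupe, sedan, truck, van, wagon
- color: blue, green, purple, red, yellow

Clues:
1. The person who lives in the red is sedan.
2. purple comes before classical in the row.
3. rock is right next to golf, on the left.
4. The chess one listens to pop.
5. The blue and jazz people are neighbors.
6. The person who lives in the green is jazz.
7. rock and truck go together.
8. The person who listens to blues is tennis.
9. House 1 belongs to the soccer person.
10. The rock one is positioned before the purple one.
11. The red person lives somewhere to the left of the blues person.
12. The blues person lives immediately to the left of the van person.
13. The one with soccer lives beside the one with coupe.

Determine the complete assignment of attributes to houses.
Solution:

House | Music | Sport | Vehicle | Color
---------------------------------------
  1   | rock | soccer | truck | blue
  2   | jazz | golf | coupe | green
  3   | pop | chess | sedan | red
  4   | blues | tennis | wagon | purple
  5   | classical | swimming | van | yellow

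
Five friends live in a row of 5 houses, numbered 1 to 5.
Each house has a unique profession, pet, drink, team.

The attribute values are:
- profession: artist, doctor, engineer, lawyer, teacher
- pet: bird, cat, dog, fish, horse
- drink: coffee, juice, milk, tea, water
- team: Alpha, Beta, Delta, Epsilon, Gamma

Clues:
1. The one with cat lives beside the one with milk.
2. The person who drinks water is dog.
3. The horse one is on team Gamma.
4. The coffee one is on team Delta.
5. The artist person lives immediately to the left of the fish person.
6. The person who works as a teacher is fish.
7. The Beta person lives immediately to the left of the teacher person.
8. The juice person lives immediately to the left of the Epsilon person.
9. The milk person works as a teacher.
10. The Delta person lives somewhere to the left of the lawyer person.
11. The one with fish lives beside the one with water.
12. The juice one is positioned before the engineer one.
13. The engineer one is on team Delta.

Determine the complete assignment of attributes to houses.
Solution:

House | Profession | Pet | Drink | Team
---------------------------------------
  1   | artist | cat | juice | Beta
  2   | teacher | fish | milk | Epsilon
  3   | doctor | dog | water | Alpha
  4   | engineer | bird | coffee | Delta
  5   | lawyer | horse | tea | Gamma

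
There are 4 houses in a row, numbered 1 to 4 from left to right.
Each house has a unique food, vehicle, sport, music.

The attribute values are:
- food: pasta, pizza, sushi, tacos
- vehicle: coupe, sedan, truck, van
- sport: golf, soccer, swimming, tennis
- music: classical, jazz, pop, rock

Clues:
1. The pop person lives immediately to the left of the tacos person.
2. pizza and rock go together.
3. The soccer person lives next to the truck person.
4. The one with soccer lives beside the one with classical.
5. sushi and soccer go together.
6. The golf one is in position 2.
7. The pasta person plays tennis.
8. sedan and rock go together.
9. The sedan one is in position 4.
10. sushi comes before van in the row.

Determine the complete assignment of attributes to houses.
Solution:

House | Food | Vehicle | Sport | Music
--------------------------------------
  1   | sushi | coupe | soccer | pop
  2   | tacos | truck | golf | classical
  3   | pasta | van | tennis | jazz
  4   | pizza | sedan | swimming | rock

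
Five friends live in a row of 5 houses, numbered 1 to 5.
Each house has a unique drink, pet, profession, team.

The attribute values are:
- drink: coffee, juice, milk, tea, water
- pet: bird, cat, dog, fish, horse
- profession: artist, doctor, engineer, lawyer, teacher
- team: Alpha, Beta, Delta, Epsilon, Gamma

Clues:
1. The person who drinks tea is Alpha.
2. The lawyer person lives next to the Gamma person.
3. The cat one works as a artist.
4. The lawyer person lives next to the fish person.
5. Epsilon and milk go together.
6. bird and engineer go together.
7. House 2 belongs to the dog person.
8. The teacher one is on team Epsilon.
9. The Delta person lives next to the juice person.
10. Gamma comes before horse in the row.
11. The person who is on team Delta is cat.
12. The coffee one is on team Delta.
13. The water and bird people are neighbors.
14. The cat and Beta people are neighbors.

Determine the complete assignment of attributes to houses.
Solution:

House | Drink | Pet | Profession | Team
---------------------------------------
  1   | coffee | cat | artist | Delta
  2   | juice | dog | lawyer | Beta
  3   | water | fish | doctor | Gamma
  4   | tea | bird | engineer | Alpha
  5   | milk | horse | teacher | Epsilon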